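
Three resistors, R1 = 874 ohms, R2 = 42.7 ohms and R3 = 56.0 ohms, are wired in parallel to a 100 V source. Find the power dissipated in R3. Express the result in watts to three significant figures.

179 W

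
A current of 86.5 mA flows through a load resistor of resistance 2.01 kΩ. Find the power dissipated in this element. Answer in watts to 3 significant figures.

15.0 W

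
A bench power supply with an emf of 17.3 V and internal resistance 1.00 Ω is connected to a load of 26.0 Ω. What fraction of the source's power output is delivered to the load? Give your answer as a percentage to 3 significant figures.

96.3 %

The source delivers εI, of which I²R reaches the load and I²r is lost; since I is common, η = R/(R+r).
η = R / (R + r) = 26.0 / (26.0 + 1.00) = 0.9630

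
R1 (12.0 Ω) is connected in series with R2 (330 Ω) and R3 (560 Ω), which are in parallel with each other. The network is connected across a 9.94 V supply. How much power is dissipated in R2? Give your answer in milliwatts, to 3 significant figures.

Collapse R2‖R3 to a single equivalent, reducing the network to two series elements.
R_p = (330×560)/(330+560) = 207.6 Ω
R_total = 12.0 + 207.6 = 219.6 Ω
I = V / R_total = 9.94 / 219.6 = 0.04526 A
Voltage across the parallel pair: V_p = I × R_p = 0.04526 × 207.6 = 9.397 V
R2 sees V_p directly, so P = V_p² / R2.
P_R2 = (9.397)² / 330 = 0.2676 W

268 mW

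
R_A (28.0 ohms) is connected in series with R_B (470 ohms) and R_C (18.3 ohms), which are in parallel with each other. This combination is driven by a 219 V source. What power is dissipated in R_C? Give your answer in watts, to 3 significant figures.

Replace R_B and R_C with their parallel equivalent so the circuit becomes R_A in series with R_p.
R_p = (470×18.3)/(470+18.3) = 17.61 Ω
R_total = 28.0 + 17.61 = 45.61 Ω
I = V / R_total = 219 / 45.61 = 4.801 A
Voltage across the parallel pair: V_p = I × R_p = 4.801 × 17.61 = 84.57 V
R_C is across V_p, so use P = V²/R for that branch.
P_R_C = (84.57)² / 18.3 = 390.8 W

391 W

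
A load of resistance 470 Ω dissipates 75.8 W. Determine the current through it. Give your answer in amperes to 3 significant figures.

0.402 A

Rearranging the power relation for the two known quantities gives I = √(P / R).
I = √(75.8 / 470) = 0.4016 A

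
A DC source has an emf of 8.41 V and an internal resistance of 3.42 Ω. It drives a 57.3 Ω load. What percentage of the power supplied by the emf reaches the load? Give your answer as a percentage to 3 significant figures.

94.4 %

The source delivers εI, of which I²R reaches the load and I²r is lost; since I is common, η = R/(R+r).
η = R / (R + r) = 57.3 / (57.3 + 3.42) = 0.9437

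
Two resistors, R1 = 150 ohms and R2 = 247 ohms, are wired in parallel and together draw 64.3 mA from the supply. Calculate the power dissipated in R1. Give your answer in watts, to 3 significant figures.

Only the total current is stated, so first find the parallel equivalent to get the voltage across the combination.
1/R_eq = 1/150 + 1/247 ⇒ R_eq = 93.32 Ω
V = I_total × R_eq = 0.06430 × 93.32 = 6.001 V
P_R1 = V² / R1 = (6.001)² / 150 = 0.2401 W

0.240 W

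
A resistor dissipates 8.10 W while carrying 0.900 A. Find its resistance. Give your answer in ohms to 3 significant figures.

Inverting the appropriate power form: R = P / I².
R = 8.10 / (0.9000)² = 10.00 Ω

10.0 Ω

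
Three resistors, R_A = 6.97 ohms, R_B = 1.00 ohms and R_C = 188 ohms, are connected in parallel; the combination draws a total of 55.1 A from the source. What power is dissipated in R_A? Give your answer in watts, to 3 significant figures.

Only the total current is stated, so first find the parallel equivalent to get the voltage across the combination.
1/R_eq = 1/6.97 + 1/1.00 + 1/188 ⇒ R_eq = 0.8705 Ω
V = I_total × R_eq = 55.10 × 0.8705 = 47.96 V
P_R_A = V² / R_A = (47.96)² / 6.97 = 330.1 W

330 W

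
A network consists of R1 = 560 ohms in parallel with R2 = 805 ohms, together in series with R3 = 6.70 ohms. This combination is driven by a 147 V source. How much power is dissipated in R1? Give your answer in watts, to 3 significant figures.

37.1 W

Reduce the parallel combination to a single R_p; the circuit then becomes R_p in series with the remaining resistor.
R_p = (560×805)/(560+805) = 330.3 Ω
R_total = R_p + 6.70 = 330.3 + 6.70 = 337.0 Ω
I = V / R_total = 147 / 337.0 = 0.4363 A
Voltage across the parallel pair: V_p = I × R_p = 0.4363 × 330.3 = 144.1 V
Use P = V²/R for R1 with V = V_p.
P_R1 = (144.1)² / 560 = 37.07 W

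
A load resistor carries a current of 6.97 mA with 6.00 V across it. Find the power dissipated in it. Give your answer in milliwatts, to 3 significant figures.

Both the voltage across and the current through the element are known, so P = V I applies directly.
P = 6.00 V × 0.006970 A = 0.04182 W

41.8 mW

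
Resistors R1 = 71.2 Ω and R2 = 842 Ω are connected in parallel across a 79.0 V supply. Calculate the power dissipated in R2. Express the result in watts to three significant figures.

Parallel branches share the same voltage; P = V²/R gives the branch power in one step.
P_R2 = V² / R2 = (79.0)² / 842 Ω = 7.412 W

7.41 W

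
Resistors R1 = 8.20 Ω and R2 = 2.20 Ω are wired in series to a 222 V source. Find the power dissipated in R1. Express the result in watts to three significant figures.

Series elements share the same current, so find I first, then use P = I²R.
R_total = 8.20 + 2.20 = 10.40 Ω
I = V / R_total = 222 / 10.40 = 21.35 A
P_R1 = I² × R1 = (21.35)² × 8.20 = 3736 W

3740 W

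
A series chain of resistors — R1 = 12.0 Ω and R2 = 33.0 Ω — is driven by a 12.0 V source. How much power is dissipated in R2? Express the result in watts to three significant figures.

Series elements share the same current, so find I first, then use P = I²R.
R_total = 12.0 + 33.0 = 45.00 Ω
I = V / R_total = 12.0 / 45.00 = 0.2667 A
P_R2 = I² × R2 = (0.2667)² × 33.0 = 2.347 W

2.35 W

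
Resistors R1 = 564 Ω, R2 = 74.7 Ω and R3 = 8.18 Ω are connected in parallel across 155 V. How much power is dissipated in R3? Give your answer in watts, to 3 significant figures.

R3 sits directly across the source, so P = V²/R with V = 155 V.
P_R3 = V² / R3 = (155)² / 8.18 Ω = 2937 W

2940 W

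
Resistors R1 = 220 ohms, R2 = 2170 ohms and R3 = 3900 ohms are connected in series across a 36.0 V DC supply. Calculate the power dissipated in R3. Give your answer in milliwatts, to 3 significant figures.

128 mW

The current is common to all series resistors; compute it, then apply P = I²R for the target.
R_total = 220 + 2170 + 3900 = 6290 Ω
I = V / R_total = 36.0 / 6290 = 0.005723 A
P_R3 = I² × R3 = (0.005723)² × 3900 = 0.1278 W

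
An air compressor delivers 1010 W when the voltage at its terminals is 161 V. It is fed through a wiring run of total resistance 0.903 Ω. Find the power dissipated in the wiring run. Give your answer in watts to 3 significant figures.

The wiring run is a series resistance carrying the load current; its dissipation is I²R_line.
I = P / V = 1010 / 161 = 6.273 A through the wiring run.
P_line = I² R_line = (6.273)² × 0.903 = 35.54 W

35.5 W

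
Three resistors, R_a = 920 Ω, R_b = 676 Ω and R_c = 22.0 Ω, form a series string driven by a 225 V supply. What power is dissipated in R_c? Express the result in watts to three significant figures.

0.425 W

Since the resistors are in series they all carry the loop current I = V/R_total; the power in any one is I²R.
R_total = 920 + 676 + 22.0 = 1618 Ω
I = V / R_total = 225 / 1618 = 0.1391 A
P_R_c = I² × R_c = (0.1391)² × 22.0 = 0.4254 W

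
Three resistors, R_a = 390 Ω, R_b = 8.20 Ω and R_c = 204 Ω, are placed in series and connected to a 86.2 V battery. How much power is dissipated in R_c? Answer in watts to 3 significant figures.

4.18 W

In a series string the same current flows through every resistor — find that current, then P = I²R for the one we want.
R_total = 390 + 8.20 + 204 = 602.2 Ω
I = V / R_total = 86.2 / 602.2 = 0.1431 A
P_R_c = I² × R_c = (0.1431)² × 204 = 4.180 W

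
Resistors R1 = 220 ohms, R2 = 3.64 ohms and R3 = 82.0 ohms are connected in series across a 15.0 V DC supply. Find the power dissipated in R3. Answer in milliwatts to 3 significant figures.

198 mW

Series elements share the same current, so find I first, then use P = I²R.
R_total = 220 + 3.64 + 82.0 = 305.6 Ω
I = V / R_total = 15.0 / 305.6 = 0.04908 A
P_R3 = I² × R3 = (0.04908)² × 82.0 = 0.1975 W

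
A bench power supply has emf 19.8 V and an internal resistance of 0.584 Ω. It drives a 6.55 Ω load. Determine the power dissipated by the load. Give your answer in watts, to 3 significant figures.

The internal resistance and the load are in series, so the same I flows through both; get I from ε/(r+R), then I²R for the load.
I = ε / (r + R) = 19.8 / (0.584 + 6.55) = 2.775 A
P_load = I² R = (2.775)² × 6.55 = 50.46 W

50.5 W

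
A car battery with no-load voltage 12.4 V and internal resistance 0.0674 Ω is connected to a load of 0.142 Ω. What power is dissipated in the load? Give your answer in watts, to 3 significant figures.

Load and internal resistance form a series loop — compute the loop current, then the load power via I²R.
I = ε / (r + R) = 12.4 / (0.0674 + 0.142) = 59.22 A
P_load = I² R = (59.22)² × 0.142 = 497.9 W

498 W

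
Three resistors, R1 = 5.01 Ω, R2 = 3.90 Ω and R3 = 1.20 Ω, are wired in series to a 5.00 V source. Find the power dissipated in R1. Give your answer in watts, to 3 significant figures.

1.23 W

Since the resistors are in series they all carry the loop current I = V/R_total; the power in any one is I²R.
R_total = 5.01 + 3.90 + 1.20 = 10.11 Ω
I = V / R_total = 5.00 / 10.11 = 0.4946 A
P_R1 = I² × R1 = (0.4946)² × 5.01 = 1.225 W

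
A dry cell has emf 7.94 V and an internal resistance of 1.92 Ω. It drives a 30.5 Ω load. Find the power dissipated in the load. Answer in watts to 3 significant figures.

1.83 W

Find the circuit current first, then P = I²R for the load (series elements share I).
I = ε / (r + R) = 7.94 / (1.92 + 30.5) = 0.2449 A
P_load = I² R = (0.2449)² × 30.5 = 1.829 W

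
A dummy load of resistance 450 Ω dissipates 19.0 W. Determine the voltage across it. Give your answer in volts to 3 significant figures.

The two known quantities fix the third via V = √(P R).
V = √(19.0 × 450) = 92.47 V

92.5 V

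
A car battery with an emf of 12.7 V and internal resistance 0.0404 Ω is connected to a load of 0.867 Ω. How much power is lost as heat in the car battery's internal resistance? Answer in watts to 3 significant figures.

r is in series with the load, so it carries the full circuit current — the loss in it is I²r.
I = ε / (r + R) = 12.7 / (0.0404 + 0.867) = 14.00 A
P_int = I² r = (14.00)² × 0.0404 = 7.914 W

7.91 W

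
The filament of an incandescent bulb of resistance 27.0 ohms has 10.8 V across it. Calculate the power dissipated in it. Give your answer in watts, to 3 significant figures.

Voltage and resistance are given, so P = V²/R is the one-step route.
P = (10.8 V)² / 27.0 Ω = 4.320 W

4.32 W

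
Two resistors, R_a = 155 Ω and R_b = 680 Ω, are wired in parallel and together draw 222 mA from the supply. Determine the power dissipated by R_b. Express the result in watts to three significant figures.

Parallel branches share V, not I — compute V via R_eq, then use V²/R for the target branch.
1/R_eq = 1/155 + 1/680 ⇒ R_eq = 126.2 Ω
V = I_total × R_eq = 0.2220 × 126.2 = 28.02 V
P_R_b = V² / R_b = (28.02)² / 680 = 1.155 W

1.15 W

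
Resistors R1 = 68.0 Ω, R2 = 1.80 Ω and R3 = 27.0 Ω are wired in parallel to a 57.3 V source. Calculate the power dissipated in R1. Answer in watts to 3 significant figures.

48.3 W

Every branch has 57.3 V across it, so for R1 the power is simply V²/R.
P_R1 = V² / R1 = (57.3)² / 68.0 Ω = 48.28 W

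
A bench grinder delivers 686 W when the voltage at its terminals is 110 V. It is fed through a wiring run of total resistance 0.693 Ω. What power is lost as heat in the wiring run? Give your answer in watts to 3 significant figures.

27.0 W

The wiring run and load are in series, so the same current flows in both; the loss is I²R_line.
I = P / V = 686 / 110 = 6.236 A through the wiring run.
P_line = I² R_line = (6.236)² × 0.693 = 26.95 W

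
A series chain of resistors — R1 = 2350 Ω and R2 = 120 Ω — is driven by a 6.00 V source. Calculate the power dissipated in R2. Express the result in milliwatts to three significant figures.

0.708 mW

In a series string the same current flows through every resistor — find that current, then P = I²R for the one we want.
R_total = 2350 + 120 = 2470 Ω
I = V / R_total = 6.00 / 2470 = 0.002429 A
P_R2 = I² × R2 = (0.002429)² × 120 = 0.0007081 W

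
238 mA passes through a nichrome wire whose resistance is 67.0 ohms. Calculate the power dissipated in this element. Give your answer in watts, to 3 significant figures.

3.80 W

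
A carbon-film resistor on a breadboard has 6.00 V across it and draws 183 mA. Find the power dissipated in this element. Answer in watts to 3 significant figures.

1.10 W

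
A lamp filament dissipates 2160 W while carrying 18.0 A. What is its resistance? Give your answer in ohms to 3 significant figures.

6.67 Ω

The two known quantities fix the third via R = P / I².
R = 2160 / (18.00)² = 6.667 Ω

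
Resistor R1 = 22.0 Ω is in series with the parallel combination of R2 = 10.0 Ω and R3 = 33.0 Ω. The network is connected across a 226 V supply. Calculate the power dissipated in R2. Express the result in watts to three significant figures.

Replace R2 and R3 with their parallel equivalent so the circuit becomes R1 in series with R_p.
R_p = (10.0×33.0)/(10.0+33.0) = 7.674 Ω
R_total = 22.0 + 7.674 = 29.67 Ω
I = V / R_total = 226 / 29.67 = 7.616 A
Voltage across the parallel pair: V_p = I × R_p = 7.616 × 7.674 = 58.45 V
R2 sees V_p directly, so P = V_p² / R2.
P_R2 = (58.45)² / 10.0 = 341.6 W

342 W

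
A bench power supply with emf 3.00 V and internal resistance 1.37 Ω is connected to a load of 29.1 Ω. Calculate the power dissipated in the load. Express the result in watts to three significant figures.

0.282 W

Load and internal resistance form a series loop — compute the loop current, then the load power via I²R.
I = ε / (r + R) = 3.00 / (1.37 + 29.1) = 0.09846 A
P_load = I² R = (0.09846)² × 29.1 = 0.2821 W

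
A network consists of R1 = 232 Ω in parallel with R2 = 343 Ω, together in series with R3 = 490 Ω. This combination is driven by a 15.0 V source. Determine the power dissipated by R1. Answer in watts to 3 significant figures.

0.0470 W

Reduce the parallel combination to a single R_p; the circuit then becomes R_p in series with the remaining resistor.
R_p = (232×343)/(232+343) = 138.4 Ω
R_total = R_p + 490 = 138.4 + 490 = 628.4 Ω
I = V / R_total = 15.0 / 628.4 = 0.02387 A
Voltage across the parallel pair: V_p = I × R_p = 0.02387 × 138.4 = 3.303 V
Use P = V²/R for R1 with V = V_p.
P_R1 = (3.303)² / 232 = 0.04704 W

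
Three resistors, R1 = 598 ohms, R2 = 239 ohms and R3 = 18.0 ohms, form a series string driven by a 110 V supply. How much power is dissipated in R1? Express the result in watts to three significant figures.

9.90 W

Series elements share the same current, so find I first, then use P = I²R.
R_total = 598 + 239 + 18.0 = 855.0 Ω
I = V / R_total = 110 / 855.0 = 0.1287 A
P_R1 = I² × R1 = (0.1287)² × 598 = 9.898 W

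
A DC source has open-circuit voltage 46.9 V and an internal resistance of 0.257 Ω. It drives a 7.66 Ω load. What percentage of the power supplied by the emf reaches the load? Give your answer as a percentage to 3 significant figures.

96.8 %

Both r and R carry the same current, so the power split is just the resistance split: η = R/(R+r).
η = R / (R + r) = 7.66 / (7.66 + 0.257) = 0.9675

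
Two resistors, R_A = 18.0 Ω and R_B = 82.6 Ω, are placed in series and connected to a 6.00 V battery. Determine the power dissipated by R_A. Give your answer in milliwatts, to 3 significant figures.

Series elements share the same current, so find I first, then use P = I²R.
R_total = 18.0 + 82.6 = 100.6 Ω
I = V / R_total = 6.00 / 100.6 = 0.05964 A
P_R_A = I² × R_A = (0.05964)² × 18.0 = 0.06403 W

64.0 mW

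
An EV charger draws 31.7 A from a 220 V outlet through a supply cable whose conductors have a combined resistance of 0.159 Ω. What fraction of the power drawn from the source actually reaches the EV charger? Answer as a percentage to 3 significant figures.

97.7 %

The supply cable carries the full 31.7 A.
P_line = I² R_line = (31.70)² × 0.159 = 159.8 W
P_source = V I = 220 × 31.70 = 6974 W; P_load = 6814 W
η = P_load / P_source = 6814 / 6974 = 0.9771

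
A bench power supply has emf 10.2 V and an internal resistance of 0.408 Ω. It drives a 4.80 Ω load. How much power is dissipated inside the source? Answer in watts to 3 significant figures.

The internal resistance carries the same current as the load; P_int = I²r.
I = ε / (r + R) = 10.2 / (0.408 + 4.80) = 1.959 A
P_int = I² r = (1.959)² × 0.408 = 1.565 W

1.57 W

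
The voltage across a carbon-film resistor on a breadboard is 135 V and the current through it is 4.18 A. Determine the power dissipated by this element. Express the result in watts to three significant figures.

V and I are known directly — P = V I, no intermediate step needed.
P = 135 V × 4.180 A = 564.3 W

564 W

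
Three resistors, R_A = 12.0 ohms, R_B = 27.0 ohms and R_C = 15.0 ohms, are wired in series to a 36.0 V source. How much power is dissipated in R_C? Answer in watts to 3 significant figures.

Series elements share the same current, so find I first, then use P = I²R.
R_total = 12.0 + 27.0 + 15.0 = 54.00 Ω
I = V / R_total = 36.0 / 54.00 = 0.6667 A
P_R_C = I² × R_C = (0.6667)² × 15.0 = 6.667 W

6.67 W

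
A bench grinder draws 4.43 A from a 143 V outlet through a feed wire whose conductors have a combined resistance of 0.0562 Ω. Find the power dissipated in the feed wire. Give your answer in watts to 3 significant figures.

1.10 W

Only the current and the line resistance are needed for the I²R loss.
The feed wire carries the full 4.43 A.
P_line = I² R_line = (4.430)² × 0.0562 = 1.103 W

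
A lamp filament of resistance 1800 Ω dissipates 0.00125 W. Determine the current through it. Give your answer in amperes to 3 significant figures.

0.000833 A

Rearranging the power relation for the two known quantities gives I = √(P / R).
I = √(0.00125 / 1800) = 0.0008333 A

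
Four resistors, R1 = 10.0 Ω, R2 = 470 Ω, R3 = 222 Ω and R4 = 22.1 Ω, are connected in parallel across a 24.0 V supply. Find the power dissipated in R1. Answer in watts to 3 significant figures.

Every branch has 24.0 V across it, so for R1 the power is simply V²/R.
P_R1 = V² / R1 = (24.0)² / 10.0 Ω = 57.60 W

57.6 W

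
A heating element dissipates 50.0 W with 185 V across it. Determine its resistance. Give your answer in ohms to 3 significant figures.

Rearranging the power relation for the two known quantities gives R = V² / P.
R = (185)² / 50.0 = 684.5 Ω

684 Ω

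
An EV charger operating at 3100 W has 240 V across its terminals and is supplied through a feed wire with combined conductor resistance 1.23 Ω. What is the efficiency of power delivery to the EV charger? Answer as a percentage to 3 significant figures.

93.8 %

I = P / V = 3100 / 240 = 12.92 A through the feed wire.
P_line = I² R_line = (12.92)² × 1.23 = 205.2 W
P_source = P_load + P_line = 3100 + 205.2 = 3305 W
η = P_load / P_source = 3100 / 3305 = 0.9379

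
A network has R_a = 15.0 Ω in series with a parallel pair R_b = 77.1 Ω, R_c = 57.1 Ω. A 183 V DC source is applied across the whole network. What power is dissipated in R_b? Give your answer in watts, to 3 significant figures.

205 W

First combine the parallel branches into one equivalent R_p, then R_a + R_p is a series pair.
R_p = (77.1×57.1)/(77.1+57.1) = 32.80 Ω
R_total = 15.0 + 32.80 = 47.80 Ω
I = V / R_total = 183 / 47.80 = 3.828 A
Voltage across the parallel pair: V_p = I × R_p = 3.828 × 32.80 = 125.6 V
With V_p across R_b, its power is V_p²/R_b.
P_R_b = (125.6)² / 77.1 = 204.5 W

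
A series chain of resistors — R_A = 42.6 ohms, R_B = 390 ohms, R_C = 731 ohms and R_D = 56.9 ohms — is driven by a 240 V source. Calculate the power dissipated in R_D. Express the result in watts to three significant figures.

The current is common to all series resistors; compute it, then apply P = I²R for the target.
R_total = 42.6 + 390 + 731 + 56.9 = 1220 Ω
I = V / R_total = 240 / 1220 = 0.1966 A
P_R_D = I² × R_D = (0.1966)² × 56.9 = 2.200 W

2.20 W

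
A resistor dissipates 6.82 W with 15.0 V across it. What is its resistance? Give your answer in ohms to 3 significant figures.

From P = V I = I²R = V²/R, with the two given quantities we get R = V² / P.
R = (15.0)² / 6.82 = 32.99 Ω

33.0 Ω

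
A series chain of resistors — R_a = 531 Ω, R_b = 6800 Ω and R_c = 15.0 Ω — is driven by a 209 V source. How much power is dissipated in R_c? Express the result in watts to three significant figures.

The current is common to all series resistors; compute it, then apply P = I²R for the target.
R_total = 531 + 6800 + 15.0 = 7346 Ω
I = V / R_total = 209 / 7346 = 0.02845 A
P_R_c = I² × R_c = (0.02845)² × 15.0 = 0.01214 W

0.0121 W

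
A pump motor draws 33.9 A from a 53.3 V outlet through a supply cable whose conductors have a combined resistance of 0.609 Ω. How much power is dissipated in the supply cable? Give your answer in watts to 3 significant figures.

Line loss is just I²R for the cable — we know both I and R_line directly.
The supply cable carries the full 33.9 A.
P_line = I² R_line = (33.90)² × 0.609 = 699.9 W

700 W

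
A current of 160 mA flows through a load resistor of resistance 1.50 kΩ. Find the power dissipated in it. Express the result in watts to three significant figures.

With I and R stated, P = I²R applies in one step.
P = (0.1600 A)² × 1500 Ω = 38.40 W

38.4 W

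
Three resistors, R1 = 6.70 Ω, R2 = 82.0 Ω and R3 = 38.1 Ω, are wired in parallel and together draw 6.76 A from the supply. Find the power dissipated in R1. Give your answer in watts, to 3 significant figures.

194 W

We need the common branch voltage; get it from I_total × R_eq, then P = V²/R for the branch.
1/R_eq = 1/6.70 + 1/82.0 + 1/38.1 ⇒ R_eq = 5.328 Ω
V = I_total × R_eq = 6.760 × 5.328 = 36.02 V
P_R1 = V² / R1 = (36.02)² / 6.70 = 193.6 W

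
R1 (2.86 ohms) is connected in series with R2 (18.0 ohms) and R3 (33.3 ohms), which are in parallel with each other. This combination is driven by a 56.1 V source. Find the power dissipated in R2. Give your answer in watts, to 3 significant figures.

113 W

First combine the parallel branches into one equivalent R_p, then R1 + R_p is a series pair.
R_p = (18.0×33.3)/(18.0+33.3) = 11.68 Ω
R_total = 2.86 + 11.68 = 14.54 Ω
I = V / R_total = 56.1 / 14.54 = 3.857 A
Voltage across the parallel pair: V_p = I × R_p = 3.857 × 11.68 = 45.07 V
With V_p across R2, its power is V_p²/R2.
P_R2 = (45.07)² / 18.0 = 112.8 W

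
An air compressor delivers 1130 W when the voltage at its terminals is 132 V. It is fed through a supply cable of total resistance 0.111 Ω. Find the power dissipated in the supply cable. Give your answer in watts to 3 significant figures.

Only the current and the line resistance are needed for the I²R loss.
I = P / V = 1130 / 132 = 8.561 A through the supply cable.
P_line = I² R_line = (8.561)² × 0.111 = 8.135 W

8.13 W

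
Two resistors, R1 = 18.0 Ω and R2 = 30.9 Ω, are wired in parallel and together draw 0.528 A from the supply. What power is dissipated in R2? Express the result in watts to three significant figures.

The branches share the same voltage, but only the total current is given — find V from the equivalent resistance first.
1/R_eq = 1/18.0 + 1/30.9 ⇒ R_eq = 11.37 Ω
V = I_total × R_eq = 0.5280 × 11.37 = 6.006 V
P_R2 = V² / R2 = (6.006)² / 30.9 = 1.167 W

1.17 W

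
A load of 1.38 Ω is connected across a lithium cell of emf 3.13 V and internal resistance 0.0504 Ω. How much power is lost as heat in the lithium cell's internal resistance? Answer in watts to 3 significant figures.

0.241 W

Internal loss is I²r, with I set by the total series resistance r+R.
I = ε / (r + R) = 3.13 / (0.0504 + 1.38) = 2.188 A
P_int = I² r = (2.188)² × 0.0504 = 0.2413 W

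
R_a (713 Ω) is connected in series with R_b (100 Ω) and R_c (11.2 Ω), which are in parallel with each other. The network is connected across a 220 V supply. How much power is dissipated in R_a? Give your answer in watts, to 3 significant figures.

First combine the parallel branches into one equivalent R_p, then R_a + R_p is a series pair.
R_p = (100×11.2)/(100+11.2) = 10.07 Ω
R_total = 713 + 10.07 = 723.1 Ω
I = V / R_total = 220 / 723.1 = 0.3043 A
All the current flows through R_a; use P = I²R.
P_R_a = (0.3043)² × 713 = 66.00 W

66.0 W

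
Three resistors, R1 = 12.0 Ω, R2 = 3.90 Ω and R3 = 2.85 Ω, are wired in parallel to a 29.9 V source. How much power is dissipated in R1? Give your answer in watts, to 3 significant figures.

74.5 W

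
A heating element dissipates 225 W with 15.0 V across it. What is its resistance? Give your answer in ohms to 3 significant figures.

The two known quantities fix the third via R = V² / P.
R = (15.0)² / 225 = 1.000 Ω

1.00 Ω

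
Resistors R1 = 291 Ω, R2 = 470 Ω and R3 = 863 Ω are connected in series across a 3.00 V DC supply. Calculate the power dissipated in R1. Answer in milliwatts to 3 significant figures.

The current is common to all series resistors; compute it, then apply P = I²R for the target.
R_total = 291 + 470 + 863 = 1624 Ω
I = V / R_total = 3.00 / 1624 = 0.001847 A
P_R1 = I² × R1 = (0.001847)² × 291 = 0.0009930 W

0.993 mW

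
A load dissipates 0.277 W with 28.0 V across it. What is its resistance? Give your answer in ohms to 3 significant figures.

2830 Ω

Inverting the appropriate power form: R = V² / P.
R = (28.0)² / 0.277 = 2830 Ω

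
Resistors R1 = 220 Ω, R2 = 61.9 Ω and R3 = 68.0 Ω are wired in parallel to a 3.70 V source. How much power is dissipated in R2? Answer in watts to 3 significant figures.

0.221 W

Every branch has 3.70 V across it, so for R2 the power is simply V²/R.
P_R2 = V² / R2 = (3.70)² / 61.9 Ω = 0.2212 W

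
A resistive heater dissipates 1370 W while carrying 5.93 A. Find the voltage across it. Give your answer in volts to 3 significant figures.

231 V

The two known quantities fix the third via V = P / I.
V = 1370 / 5.930 = 231.0 V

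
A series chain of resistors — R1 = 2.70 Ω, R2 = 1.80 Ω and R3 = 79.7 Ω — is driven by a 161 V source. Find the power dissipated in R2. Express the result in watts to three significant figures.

In a series string the same current flows through every resistor — find that current, then P = I²R for the one we want.
R_total = 2.70 + 1.80 + 79.7 = 84.20 Ω
I = V / R_total = 161 / 84.20 = 1.912 A
P_R2 = I² × R2 = (1.912)² × 1.80 = 6.581 W

6.58 W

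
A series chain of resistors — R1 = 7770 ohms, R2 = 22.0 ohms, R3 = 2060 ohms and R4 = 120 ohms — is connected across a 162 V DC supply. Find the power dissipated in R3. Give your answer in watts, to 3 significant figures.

0.544 W

In a series string the same current flows through every resistor — find that current, then P = I²R for the one we want.
R_total = 7770 + 22.0 + 2060 + 120 = 9972 Ω
I = V / R_total = 162 / 9972 = 0.01625 A
P_R3 = I² × R3 = (0.01625)² × 2060 = 0.5437 W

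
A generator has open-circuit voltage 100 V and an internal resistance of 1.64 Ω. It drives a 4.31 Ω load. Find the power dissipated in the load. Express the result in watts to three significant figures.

1220 W

Find the circuit current first, then P = I²R for the load (series elements share I).
I = ε / (r + R) = 100 / (1.64 + 4.31) = 16.81 A
P_load = I² R = (16.81)² × 4.31 = 1217 W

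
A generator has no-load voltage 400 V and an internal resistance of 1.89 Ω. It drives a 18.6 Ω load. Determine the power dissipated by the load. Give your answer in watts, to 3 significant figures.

The internal resistance and the load are in series, so the same I flows through both; get I from ε/(r+R), then I²R for the load.
I = ε / (r + R) = 400 / (1.89 + 18.6) = 19.52 A
P_load = I² R = (19.52)² × 18.6 = 7088 W

7090 W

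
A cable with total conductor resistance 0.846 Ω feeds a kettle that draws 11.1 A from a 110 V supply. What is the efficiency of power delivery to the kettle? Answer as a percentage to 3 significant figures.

The cable carries the full 11.1 A.
P_line = I² R_line = (11.10)² × 0.846 = 104.2 W
P_source = V I = 110 × 11.10 = 1221 W; P_load = 1117 W
η = P_load / P_source = 1117 / 1221 = 0.9146

91.5 %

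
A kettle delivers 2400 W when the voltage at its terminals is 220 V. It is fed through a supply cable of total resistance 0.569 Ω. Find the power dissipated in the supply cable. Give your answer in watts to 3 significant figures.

The supply cable is a series resistance carrying the load current; its dissipation is I²R_line.
I = P / V = 2400 / 220 = 10.91 A through the supply cable.
P_line = I² R_line = (10.91)² × 0.569 = 67.72 W

67.7 W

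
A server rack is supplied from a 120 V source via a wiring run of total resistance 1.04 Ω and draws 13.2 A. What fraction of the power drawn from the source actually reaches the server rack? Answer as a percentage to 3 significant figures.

The wiring run carries the full 13.2 A.
P_line = I² R_line = (13.20)² × 1.04 = 181.2 W
P_source = V I = 120 × 13.20 = 1584 W; P_load = 1403 W
η = P_load / P_source = 1403 / 1584 = 0.8856

88.6 %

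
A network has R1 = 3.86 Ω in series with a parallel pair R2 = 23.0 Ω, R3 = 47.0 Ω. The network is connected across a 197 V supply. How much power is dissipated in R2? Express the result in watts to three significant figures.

1080 W

Replace R2 and R3 with their parallel equivalent so the circuit becomes R1 in series with R_p.
R_p = (23.0×47.0)/(23.0+47.0) = 15.44 Ω
R_total = 3.86 + 15.44 = 19.30 Ω
I = V / R_total = 197 / 19.30 = 10.21 A
Voltage across the parallel pair: V_p = I × R_p = 10.21 × 15.44 = 157.6 V
With V_p across R2, its power is V_p²/R2.
P_R2 = (157.6)² / 23.0 = 1080 W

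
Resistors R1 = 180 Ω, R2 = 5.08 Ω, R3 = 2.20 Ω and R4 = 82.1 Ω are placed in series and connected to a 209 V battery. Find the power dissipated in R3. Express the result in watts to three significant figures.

1.32 W

The current is common to all series resistors; compute it, then apply P = I²R for the target.
R_total = 180 + 5.08 + 2.20 + 82.1 = 269.4 Ω
I = V / R_total = 209 / 269.4 = 0.7759 A
P_R3 = I² × R3 = (0.7759)² × 2.20 = 1.324 W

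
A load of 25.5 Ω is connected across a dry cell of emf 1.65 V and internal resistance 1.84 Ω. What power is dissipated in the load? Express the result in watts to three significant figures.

0.0929 W

With r and R in series, I = ε/(r+R); the load dissipates I²R.
I = ε / (r + R) = 1.65 / (1.84 + 25.5) = 0.06035 A
P_load = I² R = (0.06035)² × 25.5 = 0.09288 W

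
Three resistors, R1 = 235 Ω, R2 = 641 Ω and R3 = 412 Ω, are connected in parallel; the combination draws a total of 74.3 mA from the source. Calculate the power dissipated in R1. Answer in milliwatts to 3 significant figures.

346 mW

The branches share the same voltage, but only the total current is given — find V from the equivalent resistance first.
1/R_eq = 1/235 + 1/641 + 1/412 ⇒ R_eq = 121.3 Ω
V = I_total × R_eq = 0.07430 × 121.3 = 9.014 V
P_R1 = V² / R1 = (9.014)² / 235 = 0.3458 W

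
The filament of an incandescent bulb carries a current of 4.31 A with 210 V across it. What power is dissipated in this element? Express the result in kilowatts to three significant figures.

0.905 kW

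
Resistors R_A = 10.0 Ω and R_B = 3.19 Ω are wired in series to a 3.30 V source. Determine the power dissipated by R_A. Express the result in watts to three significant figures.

The current is common to all series resistors; compute it, then apply P = I²R for the target.
R_total = 10.0 + 3.19 = 13.19 Ω
I = V / R_total = 3.30 / 13.19 = 0.2502 A
P_R_A = I² × R_A = (0.2502)² × 10.0 = 0.6259 W

0.626 W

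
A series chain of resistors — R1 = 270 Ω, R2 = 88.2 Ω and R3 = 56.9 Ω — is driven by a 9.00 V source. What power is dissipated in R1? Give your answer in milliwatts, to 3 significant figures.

127 mW

Series elements share the same current, so find I first, then use P = I²R.
R_total = 270 + 88.2 + 56.9 = 415.1 Ω
I = V / R_total = 9.00 / 415.1 = 0.02168 A
P_R1 = I² × R1 = (0.02168)² × 270 = 0.1269 W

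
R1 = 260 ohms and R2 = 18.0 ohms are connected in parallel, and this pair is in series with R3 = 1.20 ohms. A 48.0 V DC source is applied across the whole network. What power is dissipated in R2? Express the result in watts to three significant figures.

112 W

First find R_p for the parallel pair, then treat R_p + R3 as a series loop.
R_p = (260×18.0)/(260+18.0) = 16.83 Ω
R_total = R_p + 1.20 = 16.83 + 1.20 = 18.03 Ω
I = V / R_total = 48.0 / 18.03 = 2.662 A
Voltage across the parallel pair: V_p = I × R_p = 2.662 × 16.83 = 44.81 V
Use P = V²/R for R2 with V = V_p.
P_R2 = (44.81)² / 18.0 = 111.5 W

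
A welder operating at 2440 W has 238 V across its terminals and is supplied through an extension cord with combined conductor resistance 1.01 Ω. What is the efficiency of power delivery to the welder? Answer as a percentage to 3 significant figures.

I = P / V = 2440 / 238 = 10.25 A through the extension cord.
P_line = I² R_line = (10.25)² × 1.01 = 106.2 W
P_source = P_load + P_line = 2440 + 106.2 = 2546 W
η = P_load / P_source = 2440 / 2546 = 0.9583

95.8 %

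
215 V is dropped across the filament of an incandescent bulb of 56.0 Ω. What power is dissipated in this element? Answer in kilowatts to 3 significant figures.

We know the drop across the element and its resistance — P = V²/R, one step.
P = (215 V)² / 56.0 Ω = 825.4 W

0.825 kW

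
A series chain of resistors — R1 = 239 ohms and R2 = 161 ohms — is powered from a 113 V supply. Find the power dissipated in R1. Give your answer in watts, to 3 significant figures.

19.1 W

Since the resistors are in series they all carry the loop current I = V/R_total; the power in any one is I²R.
R_total = 239 + 161 = 400.0 Ω
I = V / R_total = 113 / 400.0 = 0.2825 A
P_R1 = I² × R1 = (0.2825)² × 239 = 19.07 W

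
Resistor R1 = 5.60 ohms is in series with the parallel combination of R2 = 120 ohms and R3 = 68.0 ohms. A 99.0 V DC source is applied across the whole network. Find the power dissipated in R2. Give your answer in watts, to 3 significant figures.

64.1 W

Reduce the parallel pair to R_p first; the network is then a simple series string.
R_p = (120×68.0)/(120+68.0) = 43.40 Ω
R_total = 5.60 + 43.40 = 49.00 Ω
I = V / R_total = 99.0 / 49.00 = 2.020 A
Voltage across the parallel pair: V_p = I × R_p = 2.020 × 43.40 = 87.69 V
With V_p across R2, its power is V_p²/R2.
P_R2 = (87.69)² / 120 = 64.07 W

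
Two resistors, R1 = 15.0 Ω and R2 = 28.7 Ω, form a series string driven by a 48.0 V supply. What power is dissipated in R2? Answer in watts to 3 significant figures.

The current is common to all series resistors; compute it, then apply P = I²R for the target.
R_total = 15.0 + 28.7 = 43.70 Ω
I = V / R_total = 48.0 / 43.70 = 1.098 A
P_R2 = I² × R2 = (1.098)² × 28.7 = 34.63 W

34.6 W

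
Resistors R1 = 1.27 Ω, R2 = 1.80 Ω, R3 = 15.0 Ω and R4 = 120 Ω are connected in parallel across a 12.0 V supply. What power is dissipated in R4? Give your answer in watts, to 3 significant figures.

The supply voltage appears across each parallel branch — just use P = V²/R4.
P_R4 = V² / R4 = (12.0)² / 120 Ω = 1.200 W

1.20 W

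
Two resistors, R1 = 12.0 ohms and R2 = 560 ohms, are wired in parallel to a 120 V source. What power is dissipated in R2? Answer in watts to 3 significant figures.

R2 sits directly across the source, so P = V²/R with V = 120 V.
P_R2 = V² / R2 = (120)² / 560 Ω = 25.71 W

25.7 W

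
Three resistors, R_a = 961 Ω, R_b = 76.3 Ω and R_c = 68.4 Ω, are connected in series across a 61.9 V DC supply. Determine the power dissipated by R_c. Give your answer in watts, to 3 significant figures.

0.214 W

Series elements share the same current, so find I first, then use P = I²R.
R_total = 961 + 76.3 + 68.4 = 1106 Ω
I = V / R_total = 61.9 / 1106 = 0.05598 A
P_R_c = I² × R_c = (0.05598)² × 68.4 = 0.2144 W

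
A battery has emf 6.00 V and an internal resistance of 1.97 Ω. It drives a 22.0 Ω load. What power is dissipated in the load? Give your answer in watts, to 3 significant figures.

1.38 W

The internal resistance and the load are in series, so the same I flows through both; get I from ε/(r+R), then I²R for the load.
I = ε / (r + R) = 6.00 / (1.97 + 22.0) = 0.2503 A
P_load = I² R = (0.2503)² × 22.0 = 1.378 W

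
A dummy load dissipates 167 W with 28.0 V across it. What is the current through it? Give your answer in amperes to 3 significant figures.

5.96 A

From P = V I = I²R = V²/R, with the two given quantities we get I = P / V.
I = 167 / 28.0 = 5.964 A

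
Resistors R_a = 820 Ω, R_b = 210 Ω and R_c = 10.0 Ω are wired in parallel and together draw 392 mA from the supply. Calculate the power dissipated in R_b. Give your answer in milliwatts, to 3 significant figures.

65.1 mW

We need the common branch voltage; get it from I_total × R_eq, then P = V²/R for the branch.
1/R_eq = 1/820 + 1/210 + 1/10.0 ⇒ R_eq = 9.436 Ω
V = I_total × R_eq = 0.3920 × 9.436 = 3.699 V
P_R_b = V² / R_b = (3.699)² / 210 = 0.06515 W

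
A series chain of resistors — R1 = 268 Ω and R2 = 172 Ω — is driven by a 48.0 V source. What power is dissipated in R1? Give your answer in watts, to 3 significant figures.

3.19 W

Series elements share the same current, so find I first, then use P = I²R.
R_total = 268 + 172 = 440.0 Ω
I = V / R_total = 48.0 / 440.0 = 0.1091 A
P_R1 = I² × R1 = (0.1091)² × 268 = 3.189 W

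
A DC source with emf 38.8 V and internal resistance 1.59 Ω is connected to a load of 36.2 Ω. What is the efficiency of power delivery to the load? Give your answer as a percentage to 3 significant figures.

95.8 %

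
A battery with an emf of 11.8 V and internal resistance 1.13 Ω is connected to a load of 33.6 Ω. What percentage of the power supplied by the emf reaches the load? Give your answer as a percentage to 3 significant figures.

Efficiency is P_load / P_total. With a series r and R sharing the same I, P = I²R for each, so η = R/(R+r).
η = R / (R + r) = 33.6 / (33.6 + 1.13) = 0.9675

96.7 %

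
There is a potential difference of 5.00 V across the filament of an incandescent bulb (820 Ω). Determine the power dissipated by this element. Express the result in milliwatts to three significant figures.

Voltage and resistance are given, so P = V²/R is the one-step route.
P = (5.00 V)² / 820 Ω = 0.03049 W

30.5 mW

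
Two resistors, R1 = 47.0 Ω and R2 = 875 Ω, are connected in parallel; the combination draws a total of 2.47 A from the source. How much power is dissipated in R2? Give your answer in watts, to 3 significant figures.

The branches share the same voltage, but only the total current is given — find V from the equivalent resistance first.
1/R_eq = 1/47.0 + 1/875 ⇒ R_eq = 44.60 Ω
V = I_total × R_eq = 2.470 × 44.60 = 110.2 V
P_R2 = V² / R2 = (110.2)² / 875 = 13.87 W

13.9 W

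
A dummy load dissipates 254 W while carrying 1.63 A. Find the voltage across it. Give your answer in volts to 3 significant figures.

156 V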